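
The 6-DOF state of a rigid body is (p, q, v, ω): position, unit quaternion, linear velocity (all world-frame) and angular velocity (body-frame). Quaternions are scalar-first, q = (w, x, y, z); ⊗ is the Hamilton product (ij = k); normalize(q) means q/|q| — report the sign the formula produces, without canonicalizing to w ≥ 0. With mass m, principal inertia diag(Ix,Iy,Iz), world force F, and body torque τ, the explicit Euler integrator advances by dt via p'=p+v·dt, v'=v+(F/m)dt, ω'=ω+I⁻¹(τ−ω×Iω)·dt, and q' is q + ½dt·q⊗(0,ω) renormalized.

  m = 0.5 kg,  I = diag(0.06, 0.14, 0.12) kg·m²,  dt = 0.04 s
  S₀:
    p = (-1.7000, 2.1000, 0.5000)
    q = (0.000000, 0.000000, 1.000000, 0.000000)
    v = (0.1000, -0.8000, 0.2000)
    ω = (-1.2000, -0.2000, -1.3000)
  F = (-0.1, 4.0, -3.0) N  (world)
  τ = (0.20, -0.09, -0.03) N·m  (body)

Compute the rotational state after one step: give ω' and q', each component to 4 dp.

angular accel α = (3.4200, 0.0257, -0.4100)
new body rate ω' = (-1.0632, -0.1990, -1.3164)
Hamilton product q⊗(0,ω) = (0.2000000, -1.3000000, 0.0000000, 1.2000000)
updated quaternion q' = (0.0040, -0.0260, 0.9994, 0.0240)

ω' = (-1.0632, -0.1990, -1.3164)
q' = (0.0040, -0.0260, 0.9994, 0.0240)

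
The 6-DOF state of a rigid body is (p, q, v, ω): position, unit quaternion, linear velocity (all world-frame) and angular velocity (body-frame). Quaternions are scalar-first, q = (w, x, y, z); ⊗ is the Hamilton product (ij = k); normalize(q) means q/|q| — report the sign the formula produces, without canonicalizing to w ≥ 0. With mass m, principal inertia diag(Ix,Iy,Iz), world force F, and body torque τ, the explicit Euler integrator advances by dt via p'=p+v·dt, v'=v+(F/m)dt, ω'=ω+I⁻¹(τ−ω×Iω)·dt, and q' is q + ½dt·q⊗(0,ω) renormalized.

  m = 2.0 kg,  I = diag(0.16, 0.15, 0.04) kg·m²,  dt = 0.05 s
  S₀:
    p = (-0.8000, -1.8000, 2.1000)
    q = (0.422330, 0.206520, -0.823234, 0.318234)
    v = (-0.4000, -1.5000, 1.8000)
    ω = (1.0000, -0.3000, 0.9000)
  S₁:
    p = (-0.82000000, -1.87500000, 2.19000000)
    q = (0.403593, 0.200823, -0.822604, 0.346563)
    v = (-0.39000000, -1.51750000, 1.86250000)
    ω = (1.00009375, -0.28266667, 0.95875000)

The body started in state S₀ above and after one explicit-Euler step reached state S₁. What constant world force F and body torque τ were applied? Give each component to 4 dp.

F = (0.4000, -0.7000, 2.5000)
τ = (0.0300, 0.1600, 0.0500)

ω₁ − ω₀ = (0.00009375, 0.01733333, 0.05875000)
τ = I·(Δω/dt) + ω₀×(Iω₀) = (0.0300, 0.1600, 0.0500)
Δv = v₁−v₀ = (0.01000000, -0.01750000, 0.06250000)
m·(v₁−v₀)/dt = (0.4000, -0.7000, 2.5000)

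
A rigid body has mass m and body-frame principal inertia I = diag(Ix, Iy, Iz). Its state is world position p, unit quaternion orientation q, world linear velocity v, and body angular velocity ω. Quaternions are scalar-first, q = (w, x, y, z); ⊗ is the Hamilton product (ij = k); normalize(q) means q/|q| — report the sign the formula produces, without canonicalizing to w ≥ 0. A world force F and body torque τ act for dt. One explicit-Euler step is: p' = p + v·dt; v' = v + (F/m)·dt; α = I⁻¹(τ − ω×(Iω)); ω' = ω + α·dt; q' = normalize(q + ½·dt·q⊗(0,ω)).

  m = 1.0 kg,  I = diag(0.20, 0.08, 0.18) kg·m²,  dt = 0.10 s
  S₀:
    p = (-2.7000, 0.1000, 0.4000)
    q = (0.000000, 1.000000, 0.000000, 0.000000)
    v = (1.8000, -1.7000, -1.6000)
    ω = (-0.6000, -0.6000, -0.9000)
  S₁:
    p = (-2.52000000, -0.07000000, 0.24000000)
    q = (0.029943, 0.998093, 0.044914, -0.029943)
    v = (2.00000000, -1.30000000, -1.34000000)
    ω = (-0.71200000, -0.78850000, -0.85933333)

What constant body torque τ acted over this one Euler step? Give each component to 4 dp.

τ = (-0.1700, -0.1400, 0.0300)

Δω = ω₁−ω₀ = (-0.11200000, -0.18850000, 0.04066667)
applied torque τ = (-0.1700, -0.1400, 0.0300)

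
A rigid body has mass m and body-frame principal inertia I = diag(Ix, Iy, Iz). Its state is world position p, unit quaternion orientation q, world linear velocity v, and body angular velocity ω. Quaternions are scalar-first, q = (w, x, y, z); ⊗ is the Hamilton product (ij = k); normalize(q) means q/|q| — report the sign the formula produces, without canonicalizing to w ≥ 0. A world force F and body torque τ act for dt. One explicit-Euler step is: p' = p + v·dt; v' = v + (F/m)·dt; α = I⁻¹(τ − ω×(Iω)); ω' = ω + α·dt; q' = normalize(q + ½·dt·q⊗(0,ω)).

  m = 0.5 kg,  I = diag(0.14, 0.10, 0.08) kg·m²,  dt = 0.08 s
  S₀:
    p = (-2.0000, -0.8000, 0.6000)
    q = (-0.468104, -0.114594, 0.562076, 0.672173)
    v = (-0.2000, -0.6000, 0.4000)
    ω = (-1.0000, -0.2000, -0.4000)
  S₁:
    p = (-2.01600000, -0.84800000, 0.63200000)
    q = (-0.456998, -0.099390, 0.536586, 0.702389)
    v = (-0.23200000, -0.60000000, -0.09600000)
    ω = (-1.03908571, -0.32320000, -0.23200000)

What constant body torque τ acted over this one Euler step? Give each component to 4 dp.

rate change Δω = (-0.03908571, -0.12320000, 0.16800000)
gyro term ω₀×Iω₀ = (-0.0016, 0.0240, -0.0080)
I·α + gyro = (-0.0700, -0.1300, 0.1600)

τ = (-0.0700, -0.1300, 0.1600)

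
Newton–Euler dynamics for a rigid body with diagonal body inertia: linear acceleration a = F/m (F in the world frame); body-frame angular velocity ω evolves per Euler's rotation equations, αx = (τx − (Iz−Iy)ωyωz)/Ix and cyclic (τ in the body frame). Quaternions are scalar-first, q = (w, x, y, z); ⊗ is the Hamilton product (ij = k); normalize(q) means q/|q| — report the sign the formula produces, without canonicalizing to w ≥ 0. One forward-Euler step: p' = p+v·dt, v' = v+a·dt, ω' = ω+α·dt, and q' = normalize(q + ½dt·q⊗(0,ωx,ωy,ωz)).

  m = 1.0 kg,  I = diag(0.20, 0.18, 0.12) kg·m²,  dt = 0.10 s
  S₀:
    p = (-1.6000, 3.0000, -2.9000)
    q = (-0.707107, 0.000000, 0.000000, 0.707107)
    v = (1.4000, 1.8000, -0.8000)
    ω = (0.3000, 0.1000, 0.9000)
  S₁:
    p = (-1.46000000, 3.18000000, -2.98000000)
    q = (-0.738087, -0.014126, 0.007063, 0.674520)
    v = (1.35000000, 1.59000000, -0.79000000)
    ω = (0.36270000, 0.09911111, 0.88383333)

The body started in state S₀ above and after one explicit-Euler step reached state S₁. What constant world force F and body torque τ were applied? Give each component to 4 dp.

v₁ − v₀ = (-0.05000000, -0.21000000, 0.01000000)
applied force F = (-0.5000, -2.1000, 0.1000)
Δω = ω₁−ω₀ = (0.06270000, -0.00088889, -0.01616667)
precession coupling = (-0.0054, 0.0216, -0.0006)
I·α + gyro = (0.1200, 0.0200, -0.0200)

F = (-0.5000, -2.1000, 0.1000)
τ = (0.1200, 0.0200, -0.0200)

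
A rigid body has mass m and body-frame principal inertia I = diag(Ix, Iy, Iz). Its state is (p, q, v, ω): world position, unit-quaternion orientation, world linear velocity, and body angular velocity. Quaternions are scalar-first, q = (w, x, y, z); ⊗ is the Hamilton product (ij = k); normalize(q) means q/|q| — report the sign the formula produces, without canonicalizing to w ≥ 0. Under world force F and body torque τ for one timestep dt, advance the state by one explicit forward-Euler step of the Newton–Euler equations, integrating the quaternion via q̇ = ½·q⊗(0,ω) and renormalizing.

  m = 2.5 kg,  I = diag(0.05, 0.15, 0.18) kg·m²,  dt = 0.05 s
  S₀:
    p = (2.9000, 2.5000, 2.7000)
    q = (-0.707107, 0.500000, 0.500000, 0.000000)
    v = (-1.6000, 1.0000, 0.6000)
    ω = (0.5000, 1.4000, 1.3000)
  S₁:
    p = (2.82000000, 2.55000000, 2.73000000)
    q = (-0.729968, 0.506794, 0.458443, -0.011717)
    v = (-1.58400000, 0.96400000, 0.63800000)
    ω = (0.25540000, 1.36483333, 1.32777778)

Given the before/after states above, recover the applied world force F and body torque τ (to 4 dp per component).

v₁ − v₀ = (0.01600000, -0.03600000, 0.03800000)
m·(v₁−v₀)/dt = (0.8000, -1.8000, 1.9000)
rate change Δω = (-0.24460000, -0.03516667, 0.02777778)
precession coupling = (0.0546, -0.0845, 0.0700)
I·α + gyro = (-0.1900, -0.1900, 0.1700)

F = (0.8000, -1.8000, 1.9000)
τ = (-0.1900, -0.1900, 0.1700)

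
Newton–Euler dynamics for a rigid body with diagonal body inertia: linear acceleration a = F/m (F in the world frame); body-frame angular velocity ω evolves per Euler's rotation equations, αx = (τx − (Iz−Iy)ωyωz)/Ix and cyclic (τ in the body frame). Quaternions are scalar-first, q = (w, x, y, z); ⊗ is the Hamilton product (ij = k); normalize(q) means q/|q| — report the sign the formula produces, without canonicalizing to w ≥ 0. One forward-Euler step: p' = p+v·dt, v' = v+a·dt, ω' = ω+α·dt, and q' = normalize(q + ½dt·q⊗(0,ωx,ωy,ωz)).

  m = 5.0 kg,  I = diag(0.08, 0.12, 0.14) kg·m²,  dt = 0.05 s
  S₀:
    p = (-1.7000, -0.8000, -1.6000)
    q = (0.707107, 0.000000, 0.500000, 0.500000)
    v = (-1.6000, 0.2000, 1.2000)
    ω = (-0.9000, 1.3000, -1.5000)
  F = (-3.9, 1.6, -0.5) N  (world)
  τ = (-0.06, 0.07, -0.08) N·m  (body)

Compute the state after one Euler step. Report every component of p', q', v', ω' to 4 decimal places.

a = (-0.7800, 0.3200, -0.1000)
p' = p + v·dt = (-1.7800, -0.7900, -1.5400)
v + (F/m)dt = (-1.6390, 0.2160, 1.1950)
gyro term ω×Iω = (-0.0390, -0.0810, -0.0468)
α = I⁻¹(τ − ω×Iω) = (-0.2625, 1.2583, -0.2371)
ω + α·dt = (-0.9131, 1.3629, -1.5119)
Hamilton product q⊗(0,ω) = (0.1000000, -2.0363963, 0.4692391, -0.6106605)
q' = normalize(q + ½dt·q⊗(0,ω)) = (0.7086, -0.0508, 0.5110, 0.4840)

p' = (-1.7800, -0.7900, -1.5400)
q' = (0.7086, -0.0508, 0.5110, 0.4840)
v' = (-1.6390, 0.2160, 1.1950)
ω' = (-0.9131, 1.3629, -1.5119)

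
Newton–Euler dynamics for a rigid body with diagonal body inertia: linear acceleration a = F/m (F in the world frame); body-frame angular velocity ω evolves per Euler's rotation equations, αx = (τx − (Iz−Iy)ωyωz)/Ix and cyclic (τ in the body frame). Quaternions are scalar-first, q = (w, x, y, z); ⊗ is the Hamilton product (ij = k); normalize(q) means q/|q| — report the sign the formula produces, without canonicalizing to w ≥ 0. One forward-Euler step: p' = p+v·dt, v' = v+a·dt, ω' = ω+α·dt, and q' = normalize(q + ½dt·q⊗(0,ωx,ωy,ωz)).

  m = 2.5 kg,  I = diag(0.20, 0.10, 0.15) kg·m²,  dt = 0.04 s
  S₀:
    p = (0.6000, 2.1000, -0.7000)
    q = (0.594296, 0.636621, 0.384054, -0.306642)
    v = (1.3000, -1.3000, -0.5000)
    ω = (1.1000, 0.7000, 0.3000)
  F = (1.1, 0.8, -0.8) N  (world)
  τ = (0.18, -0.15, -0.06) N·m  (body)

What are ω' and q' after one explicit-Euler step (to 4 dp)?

gyro term ω×Iω = (0.0105, 0.0165, -0.0770)
α = I⁻¹(τ − ω×Iω) = (0.8475, -1.6650, 0.1133)
ω' = ω + α·dt = (1.1339, 0.6334, 0.3045)
q⊗(0,ω) = (-0.8771283, 0.9835912, -0.1122853, 0.2014641)
q + ½dt·q⊗(0,ω), renormalized = (0.5765, 0.6561, 0.3817, -0.3025)

ω' = (1.1339, 0.6334, 0.3045)
q' = (0.5765, 0.6561, 0.3817, -0.3025)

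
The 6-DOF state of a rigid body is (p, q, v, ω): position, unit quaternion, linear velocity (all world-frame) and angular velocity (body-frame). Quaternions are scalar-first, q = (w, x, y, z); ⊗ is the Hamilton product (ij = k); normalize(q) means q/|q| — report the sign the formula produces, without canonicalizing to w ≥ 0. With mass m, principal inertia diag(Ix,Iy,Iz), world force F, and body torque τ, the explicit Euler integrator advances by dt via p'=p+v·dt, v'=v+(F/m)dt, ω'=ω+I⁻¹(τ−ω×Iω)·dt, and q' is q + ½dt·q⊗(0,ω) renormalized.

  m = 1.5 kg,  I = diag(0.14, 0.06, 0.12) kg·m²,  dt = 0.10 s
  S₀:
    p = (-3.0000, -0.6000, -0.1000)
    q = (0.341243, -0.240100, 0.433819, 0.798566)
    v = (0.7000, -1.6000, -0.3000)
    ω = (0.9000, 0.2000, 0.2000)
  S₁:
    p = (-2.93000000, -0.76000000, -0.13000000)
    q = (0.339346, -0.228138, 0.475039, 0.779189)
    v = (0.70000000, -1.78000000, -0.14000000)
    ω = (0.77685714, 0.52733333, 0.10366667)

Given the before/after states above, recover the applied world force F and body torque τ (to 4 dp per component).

F = (0.0000, -2.7000, 2.4000)
τ = (-0.1700, 0.2000, -0.1300)

v₁ − v₀ = (0.00000000, -0.18000000, 0.16000000)
m·(v₁−v₀)/dt = (0.0000, -2.7000, 2.4000)
rate change Δω = (-0.12314286, 0.32733333, -0.09633333)
applied torque τ = (-0.1700, 0.2000, -0.1300)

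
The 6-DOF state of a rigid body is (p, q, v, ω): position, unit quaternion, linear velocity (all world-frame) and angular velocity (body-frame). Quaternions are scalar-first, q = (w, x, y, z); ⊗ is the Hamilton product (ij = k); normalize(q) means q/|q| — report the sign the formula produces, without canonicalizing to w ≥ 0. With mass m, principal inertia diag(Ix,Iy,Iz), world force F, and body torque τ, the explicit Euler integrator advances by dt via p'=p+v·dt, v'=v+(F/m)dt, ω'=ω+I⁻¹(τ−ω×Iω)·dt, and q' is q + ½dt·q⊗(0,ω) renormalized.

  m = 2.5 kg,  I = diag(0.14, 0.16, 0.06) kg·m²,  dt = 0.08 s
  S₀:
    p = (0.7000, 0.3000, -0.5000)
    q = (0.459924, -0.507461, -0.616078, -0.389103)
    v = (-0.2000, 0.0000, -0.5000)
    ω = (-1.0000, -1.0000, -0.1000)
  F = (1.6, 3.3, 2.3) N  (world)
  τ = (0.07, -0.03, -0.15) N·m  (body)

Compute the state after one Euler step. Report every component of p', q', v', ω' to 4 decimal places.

precession coupling ω×(Iω) = (-0.0100, 0.0080, 0.0200)
angular accel α = (0.5714, -0.2375, -2.8333)
ω' = ω + α·dt = (-0.9543, -1.0190, -0.3267)
Hamilton product q⊗(0,ω) = (-1.1624493, -0.7874192, -0.1215671, -0.1546094)
updated quaternion q' = (0.4128, -0.5381, -0.6199, -0.3947)
p' = p + v·dt = (0.6840, 0.3000, -0.5400)
new velocity v' = (-0.1488, 0.1056, -0.4264)

p' = (0.6840, 0.3000, -0.5400)
q' = (0.4128, -0.5381, -0.6199, -0.3947)
v' = (-0.1488, 0.1056, -0.4264)
ω' = (-0.9543, -1.0190, -0.3267)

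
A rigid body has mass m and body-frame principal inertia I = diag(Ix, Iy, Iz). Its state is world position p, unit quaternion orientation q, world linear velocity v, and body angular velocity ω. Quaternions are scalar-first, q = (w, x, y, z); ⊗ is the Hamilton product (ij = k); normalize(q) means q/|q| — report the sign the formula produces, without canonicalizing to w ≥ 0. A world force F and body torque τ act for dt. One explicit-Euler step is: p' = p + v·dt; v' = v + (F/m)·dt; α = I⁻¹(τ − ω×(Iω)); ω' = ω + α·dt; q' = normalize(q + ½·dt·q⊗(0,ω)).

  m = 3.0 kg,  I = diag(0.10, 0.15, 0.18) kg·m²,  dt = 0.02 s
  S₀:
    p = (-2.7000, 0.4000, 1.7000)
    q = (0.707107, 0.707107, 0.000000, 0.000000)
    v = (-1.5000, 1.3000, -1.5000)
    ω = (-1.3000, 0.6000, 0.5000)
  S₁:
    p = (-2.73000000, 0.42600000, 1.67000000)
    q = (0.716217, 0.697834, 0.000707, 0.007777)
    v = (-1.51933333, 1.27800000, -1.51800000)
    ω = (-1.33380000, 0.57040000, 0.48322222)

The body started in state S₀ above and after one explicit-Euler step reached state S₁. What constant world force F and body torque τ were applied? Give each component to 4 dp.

ω₁ − ω₀ = (-0.03380000, -0.02960000, -0.01677778)
ω₀×(Iω₀) = (0.0090, 0.0520, -0.0390)
I·α + gyro = (-0.1600, -0.1700, -0.1900)
v₁ − v₀ = (-0.01933333, -0.02200000, -0.01800000)
applied force F = (-2.9000, -3.3000, -2.7000)

F = (-2.9000, -3.3000, -2.7000)
τ = (-0.1600, -0.1700, -0.1900)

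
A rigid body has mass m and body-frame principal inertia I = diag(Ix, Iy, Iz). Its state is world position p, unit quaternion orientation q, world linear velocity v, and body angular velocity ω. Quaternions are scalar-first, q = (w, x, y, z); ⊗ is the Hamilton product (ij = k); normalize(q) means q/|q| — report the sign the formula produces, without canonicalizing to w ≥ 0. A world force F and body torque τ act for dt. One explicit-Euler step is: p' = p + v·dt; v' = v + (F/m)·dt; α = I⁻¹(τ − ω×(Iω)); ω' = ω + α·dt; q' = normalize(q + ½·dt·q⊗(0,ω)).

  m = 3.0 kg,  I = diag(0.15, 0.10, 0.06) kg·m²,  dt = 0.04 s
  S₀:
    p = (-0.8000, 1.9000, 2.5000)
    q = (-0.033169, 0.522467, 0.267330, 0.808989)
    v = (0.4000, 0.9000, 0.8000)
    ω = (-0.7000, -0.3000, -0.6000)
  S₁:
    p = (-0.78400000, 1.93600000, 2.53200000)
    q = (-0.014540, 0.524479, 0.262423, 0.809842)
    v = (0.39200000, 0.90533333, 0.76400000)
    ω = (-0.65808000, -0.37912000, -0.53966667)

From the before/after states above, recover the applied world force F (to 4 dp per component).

F = (-0.6000, 0.4000, -2.7000)

Δv = v₁−v₀ = (-0.00800000, 0.00533333, -0.03600000)
m·(v₁−v₀)/dt = (-0.6000, 0.4000, -2.7000)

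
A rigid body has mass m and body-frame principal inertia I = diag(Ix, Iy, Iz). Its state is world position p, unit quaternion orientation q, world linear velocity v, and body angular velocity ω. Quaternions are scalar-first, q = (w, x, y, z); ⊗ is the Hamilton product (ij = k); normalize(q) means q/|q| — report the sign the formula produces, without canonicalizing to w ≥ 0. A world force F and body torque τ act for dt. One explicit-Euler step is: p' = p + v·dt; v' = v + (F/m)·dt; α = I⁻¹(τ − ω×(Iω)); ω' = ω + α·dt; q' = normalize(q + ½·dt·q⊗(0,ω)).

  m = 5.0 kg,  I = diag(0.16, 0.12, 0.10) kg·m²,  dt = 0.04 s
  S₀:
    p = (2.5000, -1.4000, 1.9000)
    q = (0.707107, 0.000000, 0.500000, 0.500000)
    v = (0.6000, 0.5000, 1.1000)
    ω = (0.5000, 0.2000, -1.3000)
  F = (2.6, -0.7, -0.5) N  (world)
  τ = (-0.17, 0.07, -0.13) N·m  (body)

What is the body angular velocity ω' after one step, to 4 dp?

α = I⁻¹(τ − ω×Iω) = (-1.0950, 0.9083, -1.2600)
ω' = ω + α·dt = (0.4562, 0.2363, -1.3504)

ω' = (0.4562, 0.2363, -1.3504)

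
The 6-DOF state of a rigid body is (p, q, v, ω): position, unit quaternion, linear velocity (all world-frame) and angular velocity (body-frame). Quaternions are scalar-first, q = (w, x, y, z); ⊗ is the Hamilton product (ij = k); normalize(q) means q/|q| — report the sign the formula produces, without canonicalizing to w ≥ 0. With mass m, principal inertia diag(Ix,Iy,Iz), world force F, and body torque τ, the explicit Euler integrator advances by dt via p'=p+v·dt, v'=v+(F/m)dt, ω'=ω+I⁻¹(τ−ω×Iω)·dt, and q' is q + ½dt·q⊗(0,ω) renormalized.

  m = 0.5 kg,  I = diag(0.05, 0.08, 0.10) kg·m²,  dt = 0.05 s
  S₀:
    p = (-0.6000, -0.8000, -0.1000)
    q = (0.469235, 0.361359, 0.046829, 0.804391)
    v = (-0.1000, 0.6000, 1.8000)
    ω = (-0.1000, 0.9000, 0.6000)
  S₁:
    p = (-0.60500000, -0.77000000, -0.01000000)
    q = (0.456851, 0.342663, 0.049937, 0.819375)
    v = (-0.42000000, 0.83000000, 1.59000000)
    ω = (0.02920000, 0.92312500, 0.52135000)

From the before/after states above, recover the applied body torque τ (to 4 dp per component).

Δω = ω₁−ω₀ = (0.12920000, 0.02312500, -0.07865000)
ω₀×(Iω₀) = (0.0108, 0.0030, -0.0027)
τ = I·(Δω/dt) + ω₀×(Iω₀) = (0.1400, 0.0400, -0.1600)

τ = (0.1400, 0.0400, -0.1600)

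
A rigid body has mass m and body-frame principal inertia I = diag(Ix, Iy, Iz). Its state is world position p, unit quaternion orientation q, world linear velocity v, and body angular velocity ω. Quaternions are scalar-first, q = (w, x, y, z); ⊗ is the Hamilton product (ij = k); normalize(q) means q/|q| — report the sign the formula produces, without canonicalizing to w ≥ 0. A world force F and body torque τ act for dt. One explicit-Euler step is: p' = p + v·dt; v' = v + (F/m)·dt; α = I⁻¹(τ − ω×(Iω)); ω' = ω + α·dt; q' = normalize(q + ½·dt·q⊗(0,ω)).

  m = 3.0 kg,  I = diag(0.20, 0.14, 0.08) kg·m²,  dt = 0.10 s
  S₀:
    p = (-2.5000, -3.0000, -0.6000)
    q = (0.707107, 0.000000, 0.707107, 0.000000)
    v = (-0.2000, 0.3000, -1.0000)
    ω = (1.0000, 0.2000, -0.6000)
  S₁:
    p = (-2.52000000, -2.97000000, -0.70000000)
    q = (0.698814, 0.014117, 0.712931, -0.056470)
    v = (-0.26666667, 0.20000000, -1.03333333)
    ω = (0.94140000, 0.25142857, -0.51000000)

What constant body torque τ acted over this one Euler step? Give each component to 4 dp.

rate change Δω = (-0.05860000, 0.05142857, 0.09000000)
τ = I·(Δω/dt) + ω₀×(Iω₀) = (-0.1100, 0.0000, 0.0600)

τ = (-0.1100, 0.0000, 0.0600)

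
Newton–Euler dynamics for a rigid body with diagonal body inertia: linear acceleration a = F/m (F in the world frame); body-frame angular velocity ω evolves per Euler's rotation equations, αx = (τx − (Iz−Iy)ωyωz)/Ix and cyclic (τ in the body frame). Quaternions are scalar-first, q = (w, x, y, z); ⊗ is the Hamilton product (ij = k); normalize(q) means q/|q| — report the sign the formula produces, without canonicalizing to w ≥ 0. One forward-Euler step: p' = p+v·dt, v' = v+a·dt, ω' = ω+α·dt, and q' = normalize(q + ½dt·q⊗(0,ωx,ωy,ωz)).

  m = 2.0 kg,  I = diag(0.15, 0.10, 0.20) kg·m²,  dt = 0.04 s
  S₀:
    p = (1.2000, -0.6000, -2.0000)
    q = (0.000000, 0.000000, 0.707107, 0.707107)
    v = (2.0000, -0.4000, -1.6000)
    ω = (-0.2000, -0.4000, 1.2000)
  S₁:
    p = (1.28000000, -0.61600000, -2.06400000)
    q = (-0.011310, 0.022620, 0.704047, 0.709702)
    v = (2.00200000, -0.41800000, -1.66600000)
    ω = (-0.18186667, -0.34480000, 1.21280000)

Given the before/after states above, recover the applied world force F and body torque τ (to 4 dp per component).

F = (0.1000, -0.9000, -3.3000)
τ = (0.0200, 0.1500, 0.0600)

Δv = v₁−v₀ = (0.00200000, -0.01800000, -0.06600000)
F = m·Δv/dt = (0.1000, -0.9000, -3.3000)
rate change Δω = (0.01813333, 0.05520000, 0.01280000)
precession coupling = (-0.0480, 0.0120, -0.0040)
τ = I·(Δω/dt) + ω₀×(Iω₀) = (0.0200, 0.1500, 0.0600)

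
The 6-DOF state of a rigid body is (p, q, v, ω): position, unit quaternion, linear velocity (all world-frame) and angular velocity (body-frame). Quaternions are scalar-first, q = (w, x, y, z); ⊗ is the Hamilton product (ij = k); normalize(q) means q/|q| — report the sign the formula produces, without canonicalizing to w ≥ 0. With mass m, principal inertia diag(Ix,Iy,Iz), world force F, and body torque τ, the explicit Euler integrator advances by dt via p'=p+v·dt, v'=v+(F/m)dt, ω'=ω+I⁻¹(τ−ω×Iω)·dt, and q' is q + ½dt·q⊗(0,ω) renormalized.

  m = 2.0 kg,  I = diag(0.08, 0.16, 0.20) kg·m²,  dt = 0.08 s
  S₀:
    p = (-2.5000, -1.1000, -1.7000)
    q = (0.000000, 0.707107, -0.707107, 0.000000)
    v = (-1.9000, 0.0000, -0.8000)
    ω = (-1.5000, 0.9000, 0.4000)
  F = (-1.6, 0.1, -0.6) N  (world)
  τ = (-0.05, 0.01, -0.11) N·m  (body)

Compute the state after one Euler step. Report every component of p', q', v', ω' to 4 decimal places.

p' = (-2.6520, -1.1000, -1.7640)
q' = (0.0677, 0.6940, -0.7166, -0.0169)
v' = (-1.9640, 0.0040, -0.8240)
ω' = (-1.5644, 0.8690, 0.3992)

new position p' = (-2.6520, -1.1000, -1.7640)
v + (F/m)dt = (-1.9640, 0.0040, -0.8240)
gyro term ω×Iω = (0.0144, 0.0720, -0.1080)
angular accel α = (-0.8050, -0.3875, -0.0100)
new body rate ω' = (-1.5644, 0.8690, 0.3992)
q⊗(0,ω) = (1.6970568, -0.2828428, -0.2828428, -0.4242642)
updated quaternion q' = (0.0677, 0.6940, -0.7166, -0.0169)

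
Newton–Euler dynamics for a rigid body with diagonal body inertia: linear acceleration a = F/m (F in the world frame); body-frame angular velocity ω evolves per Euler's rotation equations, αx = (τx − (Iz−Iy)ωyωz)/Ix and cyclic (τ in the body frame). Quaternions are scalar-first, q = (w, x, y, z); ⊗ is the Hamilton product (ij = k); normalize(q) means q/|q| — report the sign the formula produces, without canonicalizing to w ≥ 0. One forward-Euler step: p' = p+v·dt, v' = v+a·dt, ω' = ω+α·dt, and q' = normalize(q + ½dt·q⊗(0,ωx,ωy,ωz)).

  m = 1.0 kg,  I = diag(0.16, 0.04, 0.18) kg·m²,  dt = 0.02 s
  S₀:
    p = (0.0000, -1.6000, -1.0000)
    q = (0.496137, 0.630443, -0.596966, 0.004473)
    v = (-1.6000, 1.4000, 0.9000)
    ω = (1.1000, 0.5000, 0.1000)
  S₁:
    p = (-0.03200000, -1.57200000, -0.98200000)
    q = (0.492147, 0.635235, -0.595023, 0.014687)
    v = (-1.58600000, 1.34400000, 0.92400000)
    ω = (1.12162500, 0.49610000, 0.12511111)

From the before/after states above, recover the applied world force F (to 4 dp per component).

Δv = v₁−v₀ = (0.01400000, -0.05600000, 0.02400000)
F = m·Δv/dt = (0.7000, -2.8000, 1.2000)

F = (0.7000, -2.8000, 1.2000)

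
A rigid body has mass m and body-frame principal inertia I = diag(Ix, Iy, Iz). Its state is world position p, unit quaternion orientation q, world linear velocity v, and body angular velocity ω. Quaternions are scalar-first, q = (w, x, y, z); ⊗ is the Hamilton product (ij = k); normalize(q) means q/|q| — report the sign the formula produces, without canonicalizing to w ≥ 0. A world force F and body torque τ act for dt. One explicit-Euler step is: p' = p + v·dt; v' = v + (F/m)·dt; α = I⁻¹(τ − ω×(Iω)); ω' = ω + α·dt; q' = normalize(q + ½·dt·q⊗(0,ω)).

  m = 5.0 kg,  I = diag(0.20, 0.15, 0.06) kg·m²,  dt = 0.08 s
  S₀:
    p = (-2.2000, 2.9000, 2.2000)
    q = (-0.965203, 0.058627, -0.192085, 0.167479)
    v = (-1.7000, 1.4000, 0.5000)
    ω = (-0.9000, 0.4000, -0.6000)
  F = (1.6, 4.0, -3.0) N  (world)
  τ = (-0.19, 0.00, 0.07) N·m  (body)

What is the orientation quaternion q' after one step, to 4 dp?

q' = (-0.9550, 0.0952, -0.2119, 0.1845)

q⊗(0,ω) = (0.2300857, 0.9169421, -0.5016361, 0.4296961)
q + ½dt·q⊗(0,ω), renormalized = (-0.9550, 0.0952, -0.2119, 0.1845)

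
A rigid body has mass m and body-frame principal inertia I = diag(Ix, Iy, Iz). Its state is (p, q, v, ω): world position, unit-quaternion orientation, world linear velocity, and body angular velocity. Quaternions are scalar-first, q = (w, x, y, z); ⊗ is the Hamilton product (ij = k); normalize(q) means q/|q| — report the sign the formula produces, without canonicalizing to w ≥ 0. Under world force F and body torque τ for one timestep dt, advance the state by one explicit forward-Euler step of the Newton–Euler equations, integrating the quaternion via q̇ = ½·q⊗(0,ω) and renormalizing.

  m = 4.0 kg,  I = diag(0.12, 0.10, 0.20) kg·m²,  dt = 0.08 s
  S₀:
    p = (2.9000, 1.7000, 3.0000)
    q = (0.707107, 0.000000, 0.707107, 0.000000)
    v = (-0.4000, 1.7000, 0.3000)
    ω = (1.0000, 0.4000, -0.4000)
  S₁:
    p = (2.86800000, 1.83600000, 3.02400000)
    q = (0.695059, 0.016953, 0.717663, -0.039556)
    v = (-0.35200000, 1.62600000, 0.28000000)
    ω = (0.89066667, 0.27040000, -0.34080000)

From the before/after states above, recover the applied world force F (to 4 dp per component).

v₁ − v₀ = (0.04800000, -0.07400000, -0.02000000)
F = m·Δv/dt = (2.4000, -3.7000, -1.0000)

F = (2.4000, -3.7000, -1.0000)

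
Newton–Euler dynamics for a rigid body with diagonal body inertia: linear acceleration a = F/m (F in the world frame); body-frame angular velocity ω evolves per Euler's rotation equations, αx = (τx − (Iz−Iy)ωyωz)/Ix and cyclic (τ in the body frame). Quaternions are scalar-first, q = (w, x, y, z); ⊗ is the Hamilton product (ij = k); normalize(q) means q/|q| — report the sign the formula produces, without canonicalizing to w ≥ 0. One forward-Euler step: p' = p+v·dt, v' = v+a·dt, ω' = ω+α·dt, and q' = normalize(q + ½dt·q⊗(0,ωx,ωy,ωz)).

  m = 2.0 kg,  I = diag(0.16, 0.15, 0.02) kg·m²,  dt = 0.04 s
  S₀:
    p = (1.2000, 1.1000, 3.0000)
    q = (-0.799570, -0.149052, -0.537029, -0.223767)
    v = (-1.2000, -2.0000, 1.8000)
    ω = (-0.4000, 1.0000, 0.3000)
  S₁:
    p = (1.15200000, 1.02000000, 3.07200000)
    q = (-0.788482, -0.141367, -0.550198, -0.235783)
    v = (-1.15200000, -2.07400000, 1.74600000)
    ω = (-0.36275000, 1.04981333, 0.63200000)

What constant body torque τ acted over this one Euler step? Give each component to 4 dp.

Δω = ω₁−ω₀ = (0.03725000, 0.04981333, 0.33200000)
applied torque τ = (0.1100, 0.1700, 0.1700)

τ = (0.1100, 0.1700, 0.1700)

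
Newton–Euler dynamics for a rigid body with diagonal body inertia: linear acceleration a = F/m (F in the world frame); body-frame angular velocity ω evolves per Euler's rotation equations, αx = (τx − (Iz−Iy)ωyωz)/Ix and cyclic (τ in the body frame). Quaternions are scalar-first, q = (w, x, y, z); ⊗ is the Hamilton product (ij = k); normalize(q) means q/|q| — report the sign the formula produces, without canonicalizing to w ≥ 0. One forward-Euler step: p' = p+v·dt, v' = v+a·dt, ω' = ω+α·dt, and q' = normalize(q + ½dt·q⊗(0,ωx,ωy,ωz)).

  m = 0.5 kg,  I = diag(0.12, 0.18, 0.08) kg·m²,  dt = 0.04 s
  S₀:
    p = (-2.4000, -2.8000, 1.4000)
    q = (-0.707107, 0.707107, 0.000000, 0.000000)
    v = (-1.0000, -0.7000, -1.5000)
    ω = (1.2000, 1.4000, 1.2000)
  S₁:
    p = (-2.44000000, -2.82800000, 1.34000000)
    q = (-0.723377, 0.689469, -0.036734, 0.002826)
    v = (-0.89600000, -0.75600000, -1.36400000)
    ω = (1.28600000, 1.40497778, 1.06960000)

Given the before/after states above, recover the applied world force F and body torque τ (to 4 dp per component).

v₁ − v₀ = (0.10400000, -0.05600000, 0.13600000)
m·(v₁−v₀)/dt = (1.3000, -0.7000, 1.7000)
Δω = ω₁−ω₀ = (0.08600000, 0.00497778, -0.13040000)
τ = I·(Δω/dt) + ω₀×(Iω₀) = (0.0900, 0.0800, -0.1600)

F = (1.3000, -0.7000, 1.7000)
τ = (0.0900, 0.0800, -0.1600)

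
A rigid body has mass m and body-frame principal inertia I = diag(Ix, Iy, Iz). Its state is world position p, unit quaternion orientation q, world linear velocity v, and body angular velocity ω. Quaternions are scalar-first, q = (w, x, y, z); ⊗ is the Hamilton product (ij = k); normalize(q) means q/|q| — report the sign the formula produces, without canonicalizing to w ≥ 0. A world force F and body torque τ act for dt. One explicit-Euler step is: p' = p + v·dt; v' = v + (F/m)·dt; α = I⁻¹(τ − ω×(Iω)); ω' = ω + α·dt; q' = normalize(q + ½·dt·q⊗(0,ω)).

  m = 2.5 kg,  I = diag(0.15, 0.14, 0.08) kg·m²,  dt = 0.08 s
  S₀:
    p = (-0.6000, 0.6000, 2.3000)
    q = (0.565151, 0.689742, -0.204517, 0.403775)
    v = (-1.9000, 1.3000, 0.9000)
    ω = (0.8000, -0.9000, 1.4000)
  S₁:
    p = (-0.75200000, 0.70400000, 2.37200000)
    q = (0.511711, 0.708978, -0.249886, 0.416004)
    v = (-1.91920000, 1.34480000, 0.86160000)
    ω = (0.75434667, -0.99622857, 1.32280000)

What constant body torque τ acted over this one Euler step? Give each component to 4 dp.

τ = (-0.0100, -0.0900, -0.0700)

ω₁ − ω₀ = (-0.04565333, -0.09622857, -0.07720000)
applied torque τ = (-0.0100, -0.0900, -0.0700)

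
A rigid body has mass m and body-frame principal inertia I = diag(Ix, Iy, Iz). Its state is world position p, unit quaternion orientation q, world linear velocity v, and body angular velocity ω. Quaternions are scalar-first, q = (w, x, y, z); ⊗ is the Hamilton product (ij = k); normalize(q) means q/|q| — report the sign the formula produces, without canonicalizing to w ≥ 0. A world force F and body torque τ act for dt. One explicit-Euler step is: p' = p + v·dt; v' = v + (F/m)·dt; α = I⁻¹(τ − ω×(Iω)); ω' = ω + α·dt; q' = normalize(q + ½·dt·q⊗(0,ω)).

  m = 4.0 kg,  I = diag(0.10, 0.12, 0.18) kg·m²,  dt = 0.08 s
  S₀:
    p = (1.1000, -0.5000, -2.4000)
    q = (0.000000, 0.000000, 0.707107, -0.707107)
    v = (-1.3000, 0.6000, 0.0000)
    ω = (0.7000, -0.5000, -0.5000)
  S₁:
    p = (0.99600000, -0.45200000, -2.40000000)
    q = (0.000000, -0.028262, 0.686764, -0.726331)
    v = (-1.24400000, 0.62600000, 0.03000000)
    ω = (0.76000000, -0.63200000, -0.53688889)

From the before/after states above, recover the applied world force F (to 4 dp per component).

F = (2.8000, 1.3000, 1.5000)

Δv = v₁−v₀ = (0.05600000, 0.02600000, 0.03000000)
m·(v₁−v₀)/dt = (2.8000, 1.3000, 1.5000)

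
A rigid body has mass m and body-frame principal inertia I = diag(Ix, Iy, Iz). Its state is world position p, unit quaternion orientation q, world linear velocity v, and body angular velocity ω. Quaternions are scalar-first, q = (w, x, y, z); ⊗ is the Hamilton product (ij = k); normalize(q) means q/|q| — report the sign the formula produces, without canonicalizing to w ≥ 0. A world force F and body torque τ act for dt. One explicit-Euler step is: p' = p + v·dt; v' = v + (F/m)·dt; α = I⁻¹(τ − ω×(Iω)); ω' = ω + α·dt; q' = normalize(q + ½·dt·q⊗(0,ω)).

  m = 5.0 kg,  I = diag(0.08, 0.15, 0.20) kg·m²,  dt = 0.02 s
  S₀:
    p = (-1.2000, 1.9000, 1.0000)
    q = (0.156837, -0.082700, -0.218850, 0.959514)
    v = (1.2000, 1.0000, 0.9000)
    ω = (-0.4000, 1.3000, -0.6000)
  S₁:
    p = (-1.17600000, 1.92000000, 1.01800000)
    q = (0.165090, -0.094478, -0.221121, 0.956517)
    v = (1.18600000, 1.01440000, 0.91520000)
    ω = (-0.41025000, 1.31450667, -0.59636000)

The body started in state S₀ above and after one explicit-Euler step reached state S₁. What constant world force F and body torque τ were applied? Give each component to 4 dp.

rate change Δω = (-0.01025000, 0.01450667, 0.00364000)
ω₀×(Iω₀) = (-0.0390, -0.0288, -0.0364)
applied torque τ = (-0.0800, 0.0800, 0.0000)
velocity change Δv = (-0.01400000, 0.01440000, 0.01520000)
applied force F = (-3.5000, 3.6000, 3.8000)

F = (-3.5000, 3.6000, 3.8000)
τ = (-0.0800, 0.0800, 0.0000)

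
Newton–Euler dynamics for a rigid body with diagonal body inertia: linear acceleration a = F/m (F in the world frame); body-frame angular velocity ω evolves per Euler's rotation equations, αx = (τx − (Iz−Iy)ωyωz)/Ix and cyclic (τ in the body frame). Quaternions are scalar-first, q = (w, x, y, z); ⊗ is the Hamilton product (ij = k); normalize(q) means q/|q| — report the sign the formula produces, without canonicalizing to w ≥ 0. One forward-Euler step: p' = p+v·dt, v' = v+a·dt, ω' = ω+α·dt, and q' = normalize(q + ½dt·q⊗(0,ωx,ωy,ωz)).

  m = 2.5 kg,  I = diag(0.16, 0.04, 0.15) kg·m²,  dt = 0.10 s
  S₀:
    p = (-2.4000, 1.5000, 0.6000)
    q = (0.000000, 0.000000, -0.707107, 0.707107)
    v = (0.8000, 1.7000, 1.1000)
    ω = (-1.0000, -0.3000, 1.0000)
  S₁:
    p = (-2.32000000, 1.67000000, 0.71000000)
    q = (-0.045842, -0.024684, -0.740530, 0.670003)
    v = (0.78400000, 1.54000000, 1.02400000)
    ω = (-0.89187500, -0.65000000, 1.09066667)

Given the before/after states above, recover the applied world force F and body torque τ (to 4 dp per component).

velocity change Δv = (-0.01600000, -0.16000000, -0.07600000)
m·(v₁−v₀)/dt = (-0.4000, -4.0000, -1.9000)
Δω = ω₁−ω₀ = (0.10812500, -0.35000000, 0.09066667)
I·α + gyro = (0.1400, -0.1500, 0.1000)

F = (-0.4000, -4.0000, -1.9000)
τ = (0.1400, -0.1500, 0.1000)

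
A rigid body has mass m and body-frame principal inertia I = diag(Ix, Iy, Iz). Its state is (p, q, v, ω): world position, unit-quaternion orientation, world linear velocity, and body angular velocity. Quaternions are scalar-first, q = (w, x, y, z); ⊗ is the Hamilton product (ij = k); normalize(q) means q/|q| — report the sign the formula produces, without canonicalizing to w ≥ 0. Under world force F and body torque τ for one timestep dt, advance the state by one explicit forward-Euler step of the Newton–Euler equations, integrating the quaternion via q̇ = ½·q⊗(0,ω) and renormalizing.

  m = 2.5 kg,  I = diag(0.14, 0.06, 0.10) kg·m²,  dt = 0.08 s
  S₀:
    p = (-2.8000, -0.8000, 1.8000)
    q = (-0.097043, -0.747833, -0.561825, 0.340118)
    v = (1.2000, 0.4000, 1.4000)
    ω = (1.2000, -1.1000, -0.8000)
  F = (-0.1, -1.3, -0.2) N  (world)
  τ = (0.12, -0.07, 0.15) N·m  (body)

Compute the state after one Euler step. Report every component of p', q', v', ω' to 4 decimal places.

ω×(Iω) gyroscopic = (0.0352, -0.0384, 0.1056)
α = I⁻¹(τ − ω×Iω) = (0.6057, -0.5267, 0.4440)
ω' = ω + α·dt = (1.2485, -1.1421, -0.7645)
q⊗(0,ω) = (0.5514865, 0.7071382, -0.0833775, 1.5744407)
q' = normalize(q + ½dt·q⊗(0,ω)) = (-0.0748, -0.7177, -0.5637, 0.4020)
linear accel F/m = (-0.0400, -0.5200, -0.0800)
p + v·dt = (-2.7040, -0.7680, 1.9120)
new velocity v' = (1.1968, 0.3584, 1.3936)

p' = (-2.7040, -0.7680, 1.9120)
q' = (-0.0748, -0.7177, -0.5637, 0.4020)
v' = (1.1968, 0.3584, 1.3936)
ω' = (1.2485, -1.1421, -0.7645)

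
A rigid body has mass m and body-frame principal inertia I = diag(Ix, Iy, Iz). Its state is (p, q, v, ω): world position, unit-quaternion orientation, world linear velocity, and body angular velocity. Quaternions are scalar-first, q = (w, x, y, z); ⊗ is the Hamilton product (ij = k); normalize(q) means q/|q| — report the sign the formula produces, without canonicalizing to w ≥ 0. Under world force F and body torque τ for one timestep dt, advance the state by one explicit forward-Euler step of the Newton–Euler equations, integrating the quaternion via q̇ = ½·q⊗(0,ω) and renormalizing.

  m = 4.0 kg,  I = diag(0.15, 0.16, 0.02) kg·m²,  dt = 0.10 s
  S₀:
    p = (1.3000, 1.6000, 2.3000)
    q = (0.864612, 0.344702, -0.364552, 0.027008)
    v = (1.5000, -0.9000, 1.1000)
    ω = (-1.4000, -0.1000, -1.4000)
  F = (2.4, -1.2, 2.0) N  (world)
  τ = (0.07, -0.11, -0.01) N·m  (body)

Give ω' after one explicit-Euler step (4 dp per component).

ω' = (-1.3403, -0.3280, -1.4570)

precession coupling ω×(Iω) = (-0.0196, 0.2548, 0.0014)
α = I⁻¹(τ − ω×Iω) = (0.5973, -2.2800, -0.5700)
ω + α·dt = (-1.3403, -0.3280, -1.4570)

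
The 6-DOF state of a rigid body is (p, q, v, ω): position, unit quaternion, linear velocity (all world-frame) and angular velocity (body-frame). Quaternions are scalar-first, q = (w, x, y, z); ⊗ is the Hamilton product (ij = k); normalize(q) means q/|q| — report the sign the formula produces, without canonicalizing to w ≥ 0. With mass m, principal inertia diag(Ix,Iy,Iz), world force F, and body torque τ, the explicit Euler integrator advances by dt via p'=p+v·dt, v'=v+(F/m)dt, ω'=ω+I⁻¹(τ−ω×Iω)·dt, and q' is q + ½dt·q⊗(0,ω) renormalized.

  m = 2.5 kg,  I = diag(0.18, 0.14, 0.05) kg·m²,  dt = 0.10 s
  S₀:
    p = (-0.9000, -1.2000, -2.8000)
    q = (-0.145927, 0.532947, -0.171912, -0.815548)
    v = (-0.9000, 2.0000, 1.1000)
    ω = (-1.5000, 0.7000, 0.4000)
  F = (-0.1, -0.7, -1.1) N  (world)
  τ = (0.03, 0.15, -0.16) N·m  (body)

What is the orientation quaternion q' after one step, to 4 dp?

q⊗(0,ω) = (1.2459781, 0.7210093, 0.9079943, 0.0568241)
updated quaternion q' = (-0.0833, 0.5669, -0.1261, -0.8098)

q' = (-0.0833, 0.5669, -0.1261, -0.8098)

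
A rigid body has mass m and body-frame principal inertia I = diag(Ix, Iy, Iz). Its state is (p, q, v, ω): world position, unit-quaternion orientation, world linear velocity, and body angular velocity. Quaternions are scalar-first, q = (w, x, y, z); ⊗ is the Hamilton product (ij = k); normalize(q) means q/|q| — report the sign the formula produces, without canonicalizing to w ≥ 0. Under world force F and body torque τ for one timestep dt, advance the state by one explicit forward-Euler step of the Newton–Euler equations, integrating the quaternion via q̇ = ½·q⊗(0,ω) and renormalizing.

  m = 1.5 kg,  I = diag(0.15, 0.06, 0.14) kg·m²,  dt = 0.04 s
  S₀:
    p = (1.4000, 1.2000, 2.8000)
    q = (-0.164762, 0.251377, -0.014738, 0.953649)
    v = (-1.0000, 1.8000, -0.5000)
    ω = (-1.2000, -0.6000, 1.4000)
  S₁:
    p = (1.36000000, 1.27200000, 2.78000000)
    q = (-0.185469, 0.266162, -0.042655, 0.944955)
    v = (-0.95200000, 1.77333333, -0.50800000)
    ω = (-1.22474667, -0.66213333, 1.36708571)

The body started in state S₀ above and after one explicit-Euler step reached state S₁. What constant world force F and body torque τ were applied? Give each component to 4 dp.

F = (1.8000, -1.0000, -0.3000)
τ = (-0.1600, -0.1100, -0.1800)

ω₁ − ω₀ = (-0.02474667, -0.06213333, -0.03291429)
ω₀×(Iω₀) = (-0.0672, -0.0168, -0.0648)
applied torque τ = (-0.1600, -0.1100, -0.1800)
Δv = v₁−v₀ = (0.04800000, -0.02666667, -0.00800000)
applied force F = (1.8000, -1.0000, -0.3000)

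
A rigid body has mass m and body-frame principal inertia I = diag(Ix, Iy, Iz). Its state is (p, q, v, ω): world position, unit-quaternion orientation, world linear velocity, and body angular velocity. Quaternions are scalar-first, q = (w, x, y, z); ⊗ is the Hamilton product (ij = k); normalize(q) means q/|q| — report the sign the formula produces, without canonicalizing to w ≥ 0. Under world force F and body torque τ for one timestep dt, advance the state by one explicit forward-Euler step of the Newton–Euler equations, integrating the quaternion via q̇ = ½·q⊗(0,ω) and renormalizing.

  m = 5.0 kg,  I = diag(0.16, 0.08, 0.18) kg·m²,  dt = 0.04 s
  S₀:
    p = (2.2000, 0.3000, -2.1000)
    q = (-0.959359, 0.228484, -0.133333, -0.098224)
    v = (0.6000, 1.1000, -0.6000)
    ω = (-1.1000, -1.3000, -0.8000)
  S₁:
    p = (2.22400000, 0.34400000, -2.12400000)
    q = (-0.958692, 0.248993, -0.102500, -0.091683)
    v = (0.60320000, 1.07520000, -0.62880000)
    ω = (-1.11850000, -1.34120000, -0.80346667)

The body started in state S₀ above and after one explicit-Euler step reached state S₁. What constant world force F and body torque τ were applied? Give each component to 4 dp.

rate change Δω = (-0.01850000, -0.04120000, -0.00346667)
ω₀×(Iω₀) = (0.1040, -0.0176, -0.1144)
I·α + gyro = (0.0300, -0.1000, -0.1300)
velocity change Δv = (0.00320000, -0.02480000, -0.02880000)
m·(v₁−v₀)/dt = (0.4000, -3.1000, -3.6000)

F = (0.4000, -3.1000, -3.6000)
τ = (0.0300, -0.1000, -0.1300)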